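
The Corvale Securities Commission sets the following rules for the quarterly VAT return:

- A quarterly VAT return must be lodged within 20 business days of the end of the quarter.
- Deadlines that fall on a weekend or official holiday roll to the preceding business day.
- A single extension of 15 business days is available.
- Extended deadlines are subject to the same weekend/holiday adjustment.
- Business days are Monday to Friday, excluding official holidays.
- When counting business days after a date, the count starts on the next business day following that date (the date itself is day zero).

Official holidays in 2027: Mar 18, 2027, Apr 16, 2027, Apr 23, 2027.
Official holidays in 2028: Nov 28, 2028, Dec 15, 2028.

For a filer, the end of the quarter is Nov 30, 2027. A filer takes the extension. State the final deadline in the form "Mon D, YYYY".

Starting the day after Nov 30, 2027 and counting 20 business days lands on Dec 28, 2027.
Dec 28, 2027 is a Tuesday and not a listed holiday, so it stands.
Applying the 15-business-day extension: 15 business days after Dec 28, 2027 is Jan 18, 2028.
Jan 18, 2028 falls on a Tuesday, which is a business day, so no adjustment is needed.
Final deadline: Jan 18, 2028.

Jan 18, 2028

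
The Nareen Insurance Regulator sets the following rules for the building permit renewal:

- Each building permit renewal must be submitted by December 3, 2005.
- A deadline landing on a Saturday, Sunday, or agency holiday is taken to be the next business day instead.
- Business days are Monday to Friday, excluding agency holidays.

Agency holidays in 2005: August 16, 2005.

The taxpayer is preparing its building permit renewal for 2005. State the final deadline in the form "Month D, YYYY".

December 5, 2005

The statutory due date is December 3, 2005.
December 3, 2005 falls on a Saturday. Rolling to the next business day gives December 5, 2005, a Monday.
The final due date is December 5, 2005.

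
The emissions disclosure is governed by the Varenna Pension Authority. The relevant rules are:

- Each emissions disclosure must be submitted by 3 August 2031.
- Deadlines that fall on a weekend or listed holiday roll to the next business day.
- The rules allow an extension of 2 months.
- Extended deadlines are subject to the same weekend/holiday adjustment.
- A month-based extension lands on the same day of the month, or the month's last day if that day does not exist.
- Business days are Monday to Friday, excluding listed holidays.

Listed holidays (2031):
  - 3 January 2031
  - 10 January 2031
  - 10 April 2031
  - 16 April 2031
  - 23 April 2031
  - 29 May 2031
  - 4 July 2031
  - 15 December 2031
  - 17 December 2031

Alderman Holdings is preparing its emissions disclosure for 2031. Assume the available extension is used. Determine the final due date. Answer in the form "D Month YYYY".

The statutory due date is 3 August 2031.
3 August 2031 falls on a Sunday. Rolling to the next business day gives 4 August 2031, a Monday.
The 2 months extension carries 4 August 2031 to 4 October 2031.
Because 4 October 2031 is a Saturday, the deadline becomes 6 October 2031 (Monday).
Final deadline: 6 October 2031.

6 October 2031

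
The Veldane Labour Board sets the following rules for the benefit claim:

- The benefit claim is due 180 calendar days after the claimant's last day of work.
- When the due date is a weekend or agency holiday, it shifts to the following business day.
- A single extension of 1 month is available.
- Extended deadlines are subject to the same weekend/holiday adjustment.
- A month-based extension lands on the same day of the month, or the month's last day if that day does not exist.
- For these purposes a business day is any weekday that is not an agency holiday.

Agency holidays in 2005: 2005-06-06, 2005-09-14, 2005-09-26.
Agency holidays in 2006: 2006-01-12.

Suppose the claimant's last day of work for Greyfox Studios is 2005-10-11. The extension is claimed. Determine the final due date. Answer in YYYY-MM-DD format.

Trigger date 2005-10-11 + 180 calendar days = 2006-04-09.
2006-04-09 is a Sunday; the next business day is 2006-04-10 (Monday).
The 1 month extension carries 2006-04-10 to 2006-05-10.
Since 2006-05-10 is a Wednesday and not a holiday, the date is unchanged.
Deadline: 2006-05-10.

2006-05-10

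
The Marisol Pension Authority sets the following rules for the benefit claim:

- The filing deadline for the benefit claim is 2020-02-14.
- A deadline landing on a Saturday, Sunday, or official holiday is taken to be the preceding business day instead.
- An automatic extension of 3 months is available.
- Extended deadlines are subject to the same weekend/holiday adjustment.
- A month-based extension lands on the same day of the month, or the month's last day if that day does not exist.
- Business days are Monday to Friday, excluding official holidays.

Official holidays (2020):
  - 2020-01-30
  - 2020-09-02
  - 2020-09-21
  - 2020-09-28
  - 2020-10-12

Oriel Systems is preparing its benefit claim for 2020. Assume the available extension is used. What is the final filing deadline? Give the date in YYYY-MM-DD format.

2020-05-14

Start from the fixed due date, 2020-02-14.
2020-02-14 (Friday) is already a business day.
Add 3 months to 2020-02-14: 2020-05-14.
2020-05-14 is a Thursday and not a listed holiday, so it stands.
The final due date is 2020-05-14.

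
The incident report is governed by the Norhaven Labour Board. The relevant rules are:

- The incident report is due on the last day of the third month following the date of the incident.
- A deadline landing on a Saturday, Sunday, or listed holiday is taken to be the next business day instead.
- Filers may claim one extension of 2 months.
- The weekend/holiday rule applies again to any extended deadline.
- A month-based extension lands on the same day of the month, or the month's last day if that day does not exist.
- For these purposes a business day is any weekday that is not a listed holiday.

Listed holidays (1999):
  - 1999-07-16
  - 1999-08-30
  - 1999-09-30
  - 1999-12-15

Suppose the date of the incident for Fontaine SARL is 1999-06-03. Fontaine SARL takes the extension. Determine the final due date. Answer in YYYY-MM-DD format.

1999-12-01

The third month after 1999-06-03 is September 1999, whose last day is 1999-09-30.
1999-09-30 is a listed holiday, so it moves to the next business day, 1999-10-01 (Friday).
Applying the 2 months extension: 2 months after 1999-10-01 is 1999-12-01.
1999-12-01 (Wednesday) is already a business day.
The final due date is 1999-12-01.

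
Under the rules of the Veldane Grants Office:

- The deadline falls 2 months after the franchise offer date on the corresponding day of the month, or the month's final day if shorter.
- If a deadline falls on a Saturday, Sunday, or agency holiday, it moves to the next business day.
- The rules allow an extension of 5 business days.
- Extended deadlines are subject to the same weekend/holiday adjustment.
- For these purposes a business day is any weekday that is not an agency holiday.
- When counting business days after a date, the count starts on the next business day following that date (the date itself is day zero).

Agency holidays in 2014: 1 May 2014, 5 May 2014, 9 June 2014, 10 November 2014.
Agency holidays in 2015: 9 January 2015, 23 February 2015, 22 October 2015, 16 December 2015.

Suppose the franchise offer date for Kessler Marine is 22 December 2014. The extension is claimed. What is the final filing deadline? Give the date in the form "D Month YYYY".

2 months after 22 December 2014, on the same day of the month, is 22 February 2015.
22 February 2015 is a Sunday; the next business day is 24 February 2015 (Tuesday).
Applying the 5-business-day extension: 5 business days after 24 February 2015 is 3 March 2015.
3 March 2015 falls on a Tuesday, which is a business day, so no adjustment is needed.
So the filing is due 3 March 2015.

3 March 2015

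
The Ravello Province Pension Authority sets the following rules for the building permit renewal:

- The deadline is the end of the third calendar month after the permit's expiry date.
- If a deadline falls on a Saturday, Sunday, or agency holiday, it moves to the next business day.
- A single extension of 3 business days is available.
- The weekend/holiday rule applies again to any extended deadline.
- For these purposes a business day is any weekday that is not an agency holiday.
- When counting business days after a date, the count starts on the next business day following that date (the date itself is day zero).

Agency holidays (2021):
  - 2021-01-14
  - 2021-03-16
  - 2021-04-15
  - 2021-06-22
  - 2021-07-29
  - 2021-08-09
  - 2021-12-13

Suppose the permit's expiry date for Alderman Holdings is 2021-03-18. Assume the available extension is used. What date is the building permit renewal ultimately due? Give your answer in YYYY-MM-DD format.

3 months after 2021-03-18 falls in June 2021; the last day of that month is 2021-06-30.
2021-06-30 (Wednesday) is already a business day.
Applying the 3-business-day extension: 3 business days after 2021-06-30 is 2021-07-05.
Since 2021-07-05 is a Monday and not a holiday, the date is unchanged.
The final due date is 2021-07-05.

2021-07-05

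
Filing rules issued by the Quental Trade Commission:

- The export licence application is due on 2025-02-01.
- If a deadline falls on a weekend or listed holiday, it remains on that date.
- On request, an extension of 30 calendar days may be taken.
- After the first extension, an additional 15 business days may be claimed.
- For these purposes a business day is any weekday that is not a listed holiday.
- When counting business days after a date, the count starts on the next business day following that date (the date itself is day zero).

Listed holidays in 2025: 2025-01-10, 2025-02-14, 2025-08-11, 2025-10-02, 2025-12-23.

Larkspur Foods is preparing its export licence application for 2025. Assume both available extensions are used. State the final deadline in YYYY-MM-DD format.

2025-03-24

The statutory due date is 2025-02-01.
No adjustment is made for weekends or holidays, so 2025-02-01 stands.
Add the 30 calendar-day extension to 2025-02-01: 2025-03-03.
No adjustment is made for weekends or holidays, so 2025-03-03 stands.
The 15-business-day extension runs from 2025-03-03 to 2025-03-24.
No adjustment is made for weekends or holidays, so 2025-03-24 stands.
The final due date is 2025-03-24.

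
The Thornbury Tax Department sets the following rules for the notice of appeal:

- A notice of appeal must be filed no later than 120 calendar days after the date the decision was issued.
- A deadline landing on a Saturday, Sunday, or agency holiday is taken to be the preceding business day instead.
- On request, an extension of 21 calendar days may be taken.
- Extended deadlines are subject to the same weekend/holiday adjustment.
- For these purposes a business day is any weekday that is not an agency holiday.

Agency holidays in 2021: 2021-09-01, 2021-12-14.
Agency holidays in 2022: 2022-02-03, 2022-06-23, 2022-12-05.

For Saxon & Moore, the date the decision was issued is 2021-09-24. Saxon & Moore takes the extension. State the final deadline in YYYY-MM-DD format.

From 2021-09-24, 120 calendar days later is 2022-01-22.
Because 2022-01-22 is a Saturday, the deadline becomes 2022-01-21 (Friday).
The 21-calendar-day extension moves the deadline from 2022-01-21 to 2022-02-11.
2022-02-11 falls on a Friday, which is a business day, so no adjustment is needed.
Deadline: 2022-02-11.

2022-02-11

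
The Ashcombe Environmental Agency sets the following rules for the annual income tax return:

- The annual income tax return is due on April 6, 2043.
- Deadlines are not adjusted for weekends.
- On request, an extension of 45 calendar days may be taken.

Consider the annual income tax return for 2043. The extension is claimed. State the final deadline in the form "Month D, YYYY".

May 21, 2043

Start from the fixed due date, April 6, 2043.
April 6, 2043 is a Monday; no weekend or holiday adjustment applies.
The 45-calendar-day extension moves the deadline from April 6, 2043 to May 21, 2043.
May 21, 2043 falls on a Thursday. The rules make no weekend/holiday allowance, so it remains May 21, 2043.
The final due date is May 21, 2043.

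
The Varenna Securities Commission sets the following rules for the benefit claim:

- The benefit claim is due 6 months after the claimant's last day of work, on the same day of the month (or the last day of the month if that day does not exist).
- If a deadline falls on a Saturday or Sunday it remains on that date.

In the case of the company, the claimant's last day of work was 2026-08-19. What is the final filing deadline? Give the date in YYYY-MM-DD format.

6 months from 2026-08-19 is 2027-02-19.
2027-02-19 is a Friday; no weekend or holiday adjustment applies.
Final deadline: 2027-02-19.

2027-02-19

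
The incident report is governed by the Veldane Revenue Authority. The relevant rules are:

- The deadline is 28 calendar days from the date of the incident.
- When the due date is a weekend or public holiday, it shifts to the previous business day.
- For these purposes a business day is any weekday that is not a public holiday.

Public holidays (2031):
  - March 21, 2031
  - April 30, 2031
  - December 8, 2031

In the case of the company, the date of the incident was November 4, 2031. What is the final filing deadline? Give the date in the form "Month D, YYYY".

December 2, 2031

Trigger date November 4, 2031 + 28 calendar days = December 2, 2031.
December 2, 2031 falls on a Tuesday, which is a business day, so no adjustment is needed.
The final due date is December 2, 2031.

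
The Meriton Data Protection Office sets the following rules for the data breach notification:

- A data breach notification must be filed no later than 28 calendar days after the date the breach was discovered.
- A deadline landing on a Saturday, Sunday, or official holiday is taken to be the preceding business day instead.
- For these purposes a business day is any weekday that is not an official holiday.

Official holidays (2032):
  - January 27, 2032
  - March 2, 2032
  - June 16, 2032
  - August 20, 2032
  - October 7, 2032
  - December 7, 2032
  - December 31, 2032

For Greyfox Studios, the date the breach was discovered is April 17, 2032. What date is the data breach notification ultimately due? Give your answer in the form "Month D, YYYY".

May 14, 2032

Adding 28 calendar days to April 17, 2032 gives May 15, 2032.
May 15, 2032 is a Saturday, so it moves to the preceding business day, May 14, 2032 (Friday).
So the filing is due May 14, 2032.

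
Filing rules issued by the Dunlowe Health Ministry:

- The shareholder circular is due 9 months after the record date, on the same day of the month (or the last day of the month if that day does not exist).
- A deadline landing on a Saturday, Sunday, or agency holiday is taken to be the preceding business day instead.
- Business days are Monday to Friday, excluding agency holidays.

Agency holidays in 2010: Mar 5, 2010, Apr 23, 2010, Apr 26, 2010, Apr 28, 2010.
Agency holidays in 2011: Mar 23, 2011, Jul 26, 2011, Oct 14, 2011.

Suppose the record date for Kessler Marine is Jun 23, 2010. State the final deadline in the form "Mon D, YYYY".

Mar 22, 2011

9 months from Jun 23, 2010 is Mar 23, 2011.
Mar 23, 2011 is a listed holiday, so it moves to the preceding business day, Mar 22, 2011 (Tuesday).
The final due date is Mar 22, 2011.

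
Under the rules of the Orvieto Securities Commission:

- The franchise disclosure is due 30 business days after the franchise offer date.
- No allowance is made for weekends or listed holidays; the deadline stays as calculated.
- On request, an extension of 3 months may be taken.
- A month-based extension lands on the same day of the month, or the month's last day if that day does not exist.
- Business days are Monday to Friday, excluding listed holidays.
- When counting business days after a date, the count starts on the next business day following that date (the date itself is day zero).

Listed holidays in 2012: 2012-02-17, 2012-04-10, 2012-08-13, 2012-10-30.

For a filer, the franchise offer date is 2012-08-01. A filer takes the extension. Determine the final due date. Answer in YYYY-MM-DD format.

Starting the day after 2012-08-01 and counting 30 business days lands on 2012-09-13.
No adjustment is made for weekends or holidays, so 2012-09-13 stands.
Applying the 3 months extension: 3 months after 2012-09-13 is 2012-12-13.
2012-12-13 falls on a Thursday. The rules make no weekend/holiday allowance, so it remains 2012-12-13.
So the filing is due 2012-12-13.

2012-12-13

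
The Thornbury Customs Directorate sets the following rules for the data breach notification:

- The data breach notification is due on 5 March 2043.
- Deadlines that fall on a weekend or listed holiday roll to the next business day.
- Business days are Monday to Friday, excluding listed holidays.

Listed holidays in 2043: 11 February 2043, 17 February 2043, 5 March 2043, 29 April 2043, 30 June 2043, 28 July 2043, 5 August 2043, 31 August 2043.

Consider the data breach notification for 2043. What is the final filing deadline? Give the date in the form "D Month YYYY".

Start from the fixed due date, 5 March 2043.
Because 5 March 2043 is a listed holiday, the deadline becomes 6 March 2043 (Friday).
So the filing is due 6 March 2043.

6 March 2043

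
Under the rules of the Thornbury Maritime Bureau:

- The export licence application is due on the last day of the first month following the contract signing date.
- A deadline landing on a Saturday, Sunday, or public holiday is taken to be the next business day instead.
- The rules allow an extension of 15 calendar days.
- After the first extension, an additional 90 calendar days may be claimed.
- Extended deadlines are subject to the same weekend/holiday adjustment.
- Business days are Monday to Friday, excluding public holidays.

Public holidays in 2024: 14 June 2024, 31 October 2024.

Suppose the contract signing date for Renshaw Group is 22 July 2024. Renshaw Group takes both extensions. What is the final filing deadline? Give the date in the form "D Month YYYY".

The first month after 22 July 2024 is August 2024, whose last day is 31 August 2024.
31 August 2024 is a Saturday; the next business day is 2 September 2024 (Monday).
Add the 15 calendar-day extension to 2 September 2024: 17 September 2024.
Since 17 September 2024 is a Tuesday and not a holiday, the date is unchanged.
Add the 90 calendar-day extension to 17 September 2024: 16 December 2024.
16 December 2024 falls on a Monday, which is a business day, so no adjustment is needed.
So the filing is due 16 December 2024.

16 December 2024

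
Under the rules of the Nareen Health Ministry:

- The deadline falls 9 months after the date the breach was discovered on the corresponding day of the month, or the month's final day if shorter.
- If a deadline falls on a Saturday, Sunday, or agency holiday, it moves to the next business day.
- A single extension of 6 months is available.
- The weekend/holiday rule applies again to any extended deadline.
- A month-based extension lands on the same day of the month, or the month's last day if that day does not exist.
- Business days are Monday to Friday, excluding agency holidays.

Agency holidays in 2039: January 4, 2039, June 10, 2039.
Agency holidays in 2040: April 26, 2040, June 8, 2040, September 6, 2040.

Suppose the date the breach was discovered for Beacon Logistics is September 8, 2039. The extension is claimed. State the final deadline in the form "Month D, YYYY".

December 11, 2040

9 months from September 8, 2039 is June 8, 2040.
June 8, 2040 falls on a listed holiday. Rolling to the next business day gives June 11, 2040, a Monday.
Applying the 6 months extension: 6 months after June 11, 2040 is December 11, 2040.
Since December 11, 2040 is a Tuesday and not a holiday, the date is unchanged.
Final deadline: December 11, 2040.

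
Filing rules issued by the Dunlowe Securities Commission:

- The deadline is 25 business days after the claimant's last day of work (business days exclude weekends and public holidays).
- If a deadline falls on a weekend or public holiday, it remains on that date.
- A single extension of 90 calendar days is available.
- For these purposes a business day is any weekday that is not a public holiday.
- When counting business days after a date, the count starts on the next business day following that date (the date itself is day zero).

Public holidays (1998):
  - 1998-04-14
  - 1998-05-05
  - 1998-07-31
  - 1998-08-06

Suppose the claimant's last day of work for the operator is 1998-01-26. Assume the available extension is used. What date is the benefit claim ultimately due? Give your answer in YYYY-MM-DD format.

1998-05-31

Starting the day after 1998-01-26 and counting 25 business days lands on 1998-03-02.
1998-03-02 falls on a Monday. The rules make no weekend/holiday allowance, so it remains 1998-03-02.
Add the 90 calendar-day extension to 1998-03-02: 1998-05-31.
No adjustment is made for weekends or holidays, so 1998-05-31 stands.
The final due date is 1998-05-31.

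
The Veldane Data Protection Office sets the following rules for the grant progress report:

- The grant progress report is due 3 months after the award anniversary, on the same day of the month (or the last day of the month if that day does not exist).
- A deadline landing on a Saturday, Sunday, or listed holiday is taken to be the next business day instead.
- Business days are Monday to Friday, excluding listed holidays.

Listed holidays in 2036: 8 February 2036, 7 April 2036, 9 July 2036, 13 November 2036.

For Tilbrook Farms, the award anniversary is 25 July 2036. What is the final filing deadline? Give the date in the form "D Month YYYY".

27 October 2036

3 months after 25 July 2036, on the same day of the month, is 25 October 2036.
25 October 2036 falls on a Saturday. Rolling to the next business day gives 27 October 2036, a Monday.
The final due date is 27 October 2036.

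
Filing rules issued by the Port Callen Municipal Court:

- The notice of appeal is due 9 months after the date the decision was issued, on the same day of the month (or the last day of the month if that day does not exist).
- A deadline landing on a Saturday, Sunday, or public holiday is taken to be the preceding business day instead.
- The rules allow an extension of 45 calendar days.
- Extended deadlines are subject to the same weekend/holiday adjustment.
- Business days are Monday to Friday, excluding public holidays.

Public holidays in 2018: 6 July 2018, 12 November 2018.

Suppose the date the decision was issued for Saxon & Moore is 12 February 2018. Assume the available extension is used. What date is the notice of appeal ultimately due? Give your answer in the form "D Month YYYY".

24 December 2018

9 months after 12 February 2018, on the same day of the month, is 12 November 2018.
12 November 2018 is a listed holiday; the preceding business day is 9 November 2018 (Friday).
Applying the 45-calendar-day extension: 9 November 2018 + 45 days = 24 December 2018.
24 December 2018 is a Monday and not a listed holiday, so it stands.
So the filing is due 24 December 2018.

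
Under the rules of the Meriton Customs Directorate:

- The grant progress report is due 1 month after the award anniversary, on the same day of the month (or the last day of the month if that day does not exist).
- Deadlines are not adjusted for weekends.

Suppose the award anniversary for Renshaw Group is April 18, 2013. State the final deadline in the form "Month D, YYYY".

May 18, 2013

1 month after April 18, 2013, on the same day of the month, is May 18, 2013.
No adjustment is made for weekends or holidays, so May 18, 2013 stands.
The final due date is May 18, 2013.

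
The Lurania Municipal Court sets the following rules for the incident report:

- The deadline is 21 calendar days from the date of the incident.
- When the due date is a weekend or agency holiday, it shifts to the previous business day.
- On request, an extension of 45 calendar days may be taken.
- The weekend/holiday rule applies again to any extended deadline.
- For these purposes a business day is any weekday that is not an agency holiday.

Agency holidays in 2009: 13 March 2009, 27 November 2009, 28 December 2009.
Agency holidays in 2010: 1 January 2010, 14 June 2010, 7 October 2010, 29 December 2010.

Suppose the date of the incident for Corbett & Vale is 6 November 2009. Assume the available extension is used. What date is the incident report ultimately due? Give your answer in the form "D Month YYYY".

8 January 2010

21 calendar days after 6 November 2009 is 27 November 2009.
27 November 2009 is a listed holiday; the preceding business day is 26 November 2009 (Thursday).
The 45-calendar-day extension moves the deadline from 26 November 2009 to 10 January 2010.
10 January 2010 is a Sunday, so it moves to the preceding business day, 8 January 2010 (Friday).
Final deadline: 8 January 2010.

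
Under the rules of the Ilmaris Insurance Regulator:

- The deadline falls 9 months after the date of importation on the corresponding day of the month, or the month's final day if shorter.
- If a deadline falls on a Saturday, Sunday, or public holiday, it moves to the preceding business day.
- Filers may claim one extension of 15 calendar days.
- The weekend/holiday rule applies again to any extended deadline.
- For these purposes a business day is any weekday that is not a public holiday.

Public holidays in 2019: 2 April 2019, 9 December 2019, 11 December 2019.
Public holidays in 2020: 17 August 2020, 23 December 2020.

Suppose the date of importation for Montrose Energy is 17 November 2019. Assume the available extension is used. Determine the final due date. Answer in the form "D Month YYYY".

9 months after 17 November 2019, on the same day of the month, is 17 August 2020.
Because 17 August 2020 is a listed holiday, the deadline becomes 14 August 2020 (Friday).
Applying the 15-calendar-day extension: 14 August 2020 + 15 days = 29 August 2020.
29 August 2020 falls on a Saturday. Rolling to the preceding business day gives 28 August 2020, a Friday.
Deadline: 28 August 2020.

28 August 2020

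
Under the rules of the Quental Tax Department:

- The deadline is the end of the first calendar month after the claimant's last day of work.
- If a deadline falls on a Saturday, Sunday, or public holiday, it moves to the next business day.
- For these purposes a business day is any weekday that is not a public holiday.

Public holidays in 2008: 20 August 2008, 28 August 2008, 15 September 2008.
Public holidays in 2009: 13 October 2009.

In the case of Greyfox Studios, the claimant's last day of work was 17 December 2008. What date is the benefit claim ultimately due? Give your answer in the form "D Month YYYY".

1 month after 17 December 2008 falls in January 2009; the last day of that month is 31 January 2009.
31 January 2009 is a Saturday; the next business day is 2 February 2009 (Monday).
So the filing is due 2 February 2009.

2 February 2009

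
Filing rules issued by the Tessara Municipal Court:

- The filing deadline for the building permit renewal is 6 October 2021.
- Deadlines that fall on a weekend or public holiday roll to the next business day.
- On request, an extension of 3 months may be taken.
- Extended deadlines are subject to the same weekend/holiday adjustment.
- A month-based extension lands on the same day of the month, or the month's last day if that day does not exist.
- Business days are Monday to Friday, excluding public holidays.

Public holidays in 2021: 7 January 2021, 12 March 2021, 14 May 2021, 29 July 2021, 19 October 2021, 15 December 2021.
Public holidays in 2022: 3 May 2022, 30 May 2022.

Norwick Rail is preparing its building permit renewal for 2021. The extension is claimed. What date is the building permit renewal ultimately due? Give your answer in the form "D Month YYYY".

Start from the fixed due date, 6 October 2021.
6 October 2021 falls on a Wednesday, which is a business day, so no adjustment is needed.
The 3 months extension carries 6 October 2021 to 6 January 2022.
6 January 2022 falls on a Thursday, which is a business day, so no adjustment is needed.
Final deadline: 6 January 2022.

6 January 2022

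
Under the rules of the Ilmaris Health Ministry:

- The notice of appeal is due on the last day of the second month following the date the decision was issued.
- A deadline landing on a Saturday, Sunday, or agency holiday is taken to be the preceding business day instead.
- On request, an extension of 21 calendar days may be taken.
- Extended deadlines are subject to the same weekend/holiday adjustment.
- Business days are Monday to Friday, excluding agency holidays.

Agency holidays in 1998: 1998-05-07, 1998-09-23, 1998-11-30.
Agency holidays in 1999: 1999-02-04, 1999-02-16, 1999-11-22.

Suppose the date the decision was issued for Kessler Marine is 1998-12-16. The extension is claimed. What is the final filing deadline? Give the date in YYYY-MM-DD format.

The second month after 1998-12-16 is February 1999, whose last day is 1999-02-28.
Because 1999-02-28 is a Sunday, the deadline becomes 1999-02-26 (Friday).
Applying the 21-calendar-day extension: 1999-02-26 + 21 days = 1999-03-19.
Since 1999-03-19 is a Friday and not a holiday, the date is unchanged.
The final due date is 1999-03-19.

1999-03-19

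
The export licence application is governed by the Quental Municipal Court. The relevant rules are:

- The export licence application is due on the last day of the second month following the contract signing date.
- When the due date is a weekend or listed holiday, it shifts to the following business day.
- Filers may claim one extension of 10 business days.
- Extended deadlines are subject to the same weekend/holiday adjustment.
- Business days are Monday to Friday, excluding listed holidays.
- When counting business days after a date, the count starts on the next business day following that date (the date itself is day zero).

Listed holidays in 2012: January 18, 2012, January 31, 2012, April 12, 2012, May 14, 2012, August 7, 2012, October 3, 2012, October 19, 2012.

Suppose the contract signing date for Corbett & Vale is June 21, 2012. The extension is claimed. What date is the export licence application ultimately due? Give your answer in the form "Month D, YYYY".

September 14, 2012

2 months after June 21, 2012 falls in August 2012; the last day of that month is August 31, 2012.
August 31, 2012 falls on a Friday, which is a business day, so no adjustment is needed.
The 10-business-day extension runs from August 31, 2012 to September 14, 2012.
Since September 14, 2012 is a Friday and not a holiday, the date is unchanged.
The final due date is September 14, 2012.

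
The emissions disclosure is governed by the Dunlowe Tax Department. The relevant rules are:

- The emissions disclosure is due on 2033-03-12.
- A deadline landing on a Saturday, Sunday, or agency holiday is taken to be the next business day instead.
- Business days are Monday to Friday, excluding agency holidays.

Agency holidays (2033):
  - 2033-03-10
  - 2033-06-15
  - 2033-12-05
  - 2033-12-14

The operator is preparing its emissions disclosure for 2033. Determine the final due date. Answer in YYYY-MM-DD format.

The stated deadline is 2033-03-12.
2033-03-12 is a Saturday; the next business day is 2033-03-14 (Monday).
Final deadline: 2033-03-14.

2033-03-14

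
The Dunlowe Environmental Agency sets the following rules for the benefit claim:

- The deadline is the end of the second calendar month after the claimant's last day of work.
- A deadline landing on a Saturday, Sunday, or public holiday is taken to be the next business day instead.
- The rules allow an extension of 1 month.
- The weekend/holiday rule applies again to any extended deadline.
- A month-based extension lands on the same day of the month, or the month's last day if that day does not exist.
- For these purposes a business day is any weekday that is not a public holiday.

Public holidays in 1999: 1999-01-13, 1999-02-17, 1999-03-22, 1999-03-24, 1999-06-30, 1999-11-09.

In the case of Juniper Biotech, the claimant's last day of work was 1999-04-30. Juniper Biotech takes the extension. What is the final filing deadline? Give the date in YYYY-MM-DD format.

1999-08-02

2 months after 1999-04-30 falls in June 1999; the last day of that month is 1999-06-30.
1999-06-30 is a listed holiday; the next business day is 1999-07-01 (Thursday).
Add 1 month to 1999-07-01: 1999-08-01.
Because 1999-08-01 is a Sunday, the deadline becomes 1999-08-02 (Monday).
Final deadline: 1999-08-02.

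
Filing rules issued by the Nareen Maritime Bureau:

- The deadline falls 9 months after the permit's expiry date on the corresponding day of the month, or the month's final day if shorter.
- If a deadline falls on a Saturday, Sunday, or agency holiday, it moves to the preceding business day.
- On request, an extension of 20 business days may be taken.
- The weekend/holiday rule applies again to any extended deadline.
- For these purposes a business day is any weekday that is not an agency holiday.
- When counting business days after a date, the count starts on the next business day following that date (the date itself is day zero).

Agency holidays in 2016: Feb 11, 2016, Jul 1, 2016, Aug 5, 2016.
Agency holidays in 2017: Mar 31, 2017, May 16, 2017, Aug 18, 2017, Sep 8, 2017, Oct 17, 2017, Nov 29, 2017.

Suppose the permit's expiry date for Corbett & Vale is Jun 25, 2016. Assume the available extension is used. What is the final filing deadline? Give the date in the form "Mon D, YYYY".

Moving 9 months forward from Jun 25, 2016 on the corresponding day gives Mar 25, 2017.
Mar 25, 2017 falls on a Saturday. Rolling to the preceding business day gives Mar 24, 2017, a Friday.
The 20-business-day extension runs from Mar 24, 2017 to Apr 24, 2017.
Apr 24, 2017 is a Monday and not a listed holiday, so it stands.
So the filing is due Apr 24, 2017.

Apr 24, 2017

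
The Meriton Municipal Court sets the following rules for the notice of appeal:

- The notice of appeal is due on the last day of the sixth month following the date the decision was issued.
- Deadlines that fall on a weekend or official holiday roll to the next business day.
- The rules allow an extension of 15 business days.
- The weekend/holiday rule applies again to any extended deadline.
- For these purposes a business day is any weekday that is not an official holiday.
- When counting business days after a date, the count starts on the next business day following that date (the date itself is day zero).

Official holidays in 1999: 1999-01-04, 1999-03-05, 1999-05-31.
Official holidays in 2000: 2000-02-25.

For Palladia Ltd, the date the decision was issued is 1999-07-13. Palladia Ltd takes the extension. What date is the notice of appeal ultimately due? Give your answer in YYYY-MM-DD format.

6 months after 1999-07-13 falls in January 2000; the last day of that month is 2000-01-31.
2000-01-31 falls on a Monday, which is a business day, so no adjustment is needed.
The 15-business-day extension runs from 2000-01-31 to 2000-02-21.
Since 2000-02-21 is a Monday and not a holiday, the date is unchanged.
Deadline: 2000-02-21.

2000-02-21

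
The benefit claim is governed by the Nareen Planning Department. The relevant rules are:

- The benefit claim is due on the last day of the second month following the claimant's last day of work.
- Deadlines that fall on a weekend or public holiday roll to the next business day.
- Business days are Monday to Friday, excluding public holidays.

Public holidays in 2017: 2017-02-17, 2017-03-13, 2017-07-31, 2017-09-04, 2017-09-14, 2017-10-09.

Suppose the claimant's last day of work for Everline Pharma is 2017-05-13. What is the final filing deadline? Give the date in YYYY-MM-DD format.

2017-08-01

2 months after 2017-05-13 is July 2017; that month ends on 2017-07-31.
2017-07-31 falls on a listed holiday. Rolling to the next business day gives 2017-08-01, a Tuesday.
Final deadline: 2017-08-01.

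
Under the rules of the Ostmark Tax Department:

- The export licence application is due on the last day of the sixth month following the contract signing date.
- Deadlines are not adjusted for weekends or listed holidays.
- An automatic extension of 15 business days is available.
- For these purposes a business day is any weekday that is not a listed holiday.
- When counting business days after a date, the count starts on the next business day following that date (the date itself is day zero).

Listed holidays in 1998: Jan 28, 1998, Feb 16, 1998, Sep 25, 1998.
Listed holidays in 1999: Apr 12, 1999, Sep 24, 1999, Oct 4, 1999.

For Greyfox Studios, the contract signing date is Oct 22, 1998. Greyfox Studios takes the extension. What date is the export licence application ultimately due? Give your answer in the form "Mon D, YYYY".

May 21, 1999

The sixth month after Oct 22, 1998 is April 1999, whose last day is Apr 30, 1999.
Apr 30, 1999 falls on a Friday. The rules make no weekend/holiday allowance, so it remains Apr 30, 1999.
Counting 15 further business days from Apr 30, 1999 reaches May 21, 1999.
No adjustment is made for weekends or holidays, so May 21, 1999 stands.
Deadline: May 21, 1999.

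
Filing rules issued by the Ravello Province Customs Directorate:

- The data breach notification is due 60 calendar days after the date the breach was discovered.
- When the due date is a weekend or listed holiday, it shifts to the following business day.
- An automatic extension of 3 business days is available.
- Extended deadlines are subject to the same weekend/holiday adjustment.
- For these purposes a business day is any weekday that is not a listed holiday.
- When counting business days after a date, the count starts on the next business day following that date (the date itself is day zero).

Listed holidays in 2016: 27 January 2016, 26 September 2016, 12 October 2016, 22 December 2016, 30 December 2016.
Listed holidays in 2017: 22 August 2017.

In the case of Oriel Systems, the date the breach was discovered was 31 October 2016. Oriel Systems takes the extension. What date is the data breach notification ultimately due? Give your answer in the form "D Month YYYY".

5 January 2017

Adding 60 calendar days to 31 October 2016 gives 30 December 2016.
Because 30 December 2016 is a listed holiday, the deadline becomes 2 January 2017 (Monday).
Applying the 3-business-day extension: 3 business days after 2 January 2017 is 5 January 2017.
5 January 2017 is a Thursday and not a listed holiday, so it stands.
Deadline: 5 January 2017.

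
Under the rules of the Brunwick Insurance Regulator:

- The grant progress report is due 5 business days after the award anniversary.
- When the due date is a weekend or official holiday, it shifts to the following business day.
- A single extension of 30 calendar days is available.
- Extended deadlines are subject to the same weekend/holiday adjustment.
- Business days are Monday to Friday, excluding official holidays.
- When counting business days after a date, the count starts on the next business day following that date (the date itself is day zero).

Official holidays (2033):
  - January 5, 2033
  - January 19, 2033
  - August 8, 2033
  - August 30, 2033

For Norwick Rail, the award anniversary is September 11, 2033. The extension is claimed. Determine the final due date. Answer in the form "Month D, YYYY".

Counting 5 business days after September 11, 2033 (skipping weekends and listed holidays) reaches September 16, 2033.
September 16, 2033 is a Friday and not a listed holiday, so it stands.
With the 30-day extension, September 16, 2033 becomes October 16, 2033.
October 16, 2033 is a Sunday; the next business day is October 17, 2033 (Monday).
The final due date is October 17, 2033.

October 17, 2033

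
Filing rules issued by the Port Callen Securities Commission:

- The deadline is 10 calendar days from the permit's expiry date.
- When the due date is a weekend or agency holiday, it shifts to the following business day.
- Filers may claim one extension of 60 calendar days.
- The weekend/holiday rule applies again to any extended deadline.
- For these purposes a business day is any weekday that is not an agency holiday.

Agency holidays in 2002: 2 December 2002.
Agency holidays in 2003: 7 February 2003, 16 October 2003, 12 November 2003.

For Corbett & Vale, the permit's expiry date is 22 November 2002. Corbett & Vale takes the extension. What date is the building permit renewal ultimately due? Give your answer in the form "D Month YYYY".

3 February 2003

Adding 10 calendar days to 22 November 2002 gives 2 December 2002.
Because 2 December 2002 is a listed holiday, the deadline becomes 3 December 2002 (Tuesday).
Add the 60 calendar-day extension to 3 December 2002: 1 February 2003.
1 February 2003 is a Saturday; the next business day is 3 February 2003 (Monday).
Deadline: 3 February 2003.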